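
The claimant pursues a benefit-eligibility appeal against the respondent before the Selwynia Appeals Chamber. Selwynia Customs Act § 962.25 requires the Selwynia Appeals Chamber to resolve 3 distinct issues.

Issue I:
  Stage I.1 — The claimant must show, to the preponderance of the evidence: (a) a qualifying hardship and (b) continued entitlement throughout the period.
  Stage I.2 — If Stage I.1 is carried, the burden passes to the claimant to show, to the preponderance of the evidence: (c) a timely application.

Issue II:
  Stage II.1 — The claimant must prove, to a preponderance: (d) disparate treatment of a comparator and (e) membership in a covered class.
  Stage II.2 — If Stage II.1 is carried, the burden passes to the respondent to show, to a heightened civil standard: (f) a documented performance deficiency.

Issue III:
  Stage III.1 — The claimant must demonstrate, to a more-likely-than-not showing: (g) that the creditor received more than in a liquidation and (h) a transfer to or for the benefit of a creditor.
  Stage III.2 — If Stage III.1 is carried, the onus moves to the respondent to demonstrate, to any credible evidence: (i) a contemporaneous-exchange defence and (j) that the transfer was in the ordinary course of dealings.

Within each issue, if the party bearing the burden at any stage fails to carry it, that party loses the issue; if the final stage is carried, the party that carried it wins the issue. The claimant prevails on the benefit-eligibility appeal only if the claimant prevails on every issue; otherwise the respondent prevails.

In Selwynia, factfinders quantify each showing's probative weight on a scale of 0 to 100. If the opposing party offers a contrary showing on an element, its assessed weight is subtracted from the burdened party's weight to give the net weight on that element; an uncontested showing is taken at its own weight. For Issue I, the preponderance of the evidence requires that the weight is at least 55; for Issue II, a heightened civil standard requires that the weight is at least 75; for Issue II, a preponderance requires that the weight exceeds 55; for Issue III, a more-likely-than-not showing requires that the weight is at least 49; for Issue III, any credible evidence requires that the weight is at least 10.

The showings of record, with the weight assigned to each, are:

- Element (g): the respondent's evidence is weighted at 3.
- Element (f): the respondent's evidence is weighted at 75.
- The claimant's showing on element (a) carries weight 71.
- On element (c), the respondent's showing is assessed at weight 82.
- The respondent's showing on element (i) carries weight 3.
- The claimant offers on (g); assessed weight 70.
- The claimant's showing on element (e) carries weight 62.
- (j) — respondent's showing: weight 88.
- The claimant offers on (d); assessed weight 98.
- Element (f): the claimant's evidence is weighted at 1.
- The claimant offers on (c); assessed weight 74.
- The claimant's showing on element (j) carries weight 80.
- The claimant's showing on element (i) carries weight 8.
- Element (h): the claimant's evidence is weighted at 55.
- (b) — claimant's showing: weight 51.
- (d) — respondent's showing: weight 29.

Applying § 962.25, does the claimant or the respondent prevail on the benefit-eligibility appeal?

— Issue I —
Stage I.1 — burden on claimant; standard: the preponderance of the evidence (weight is at least 55).
    (a): 71 ≥ 55 [met]
    (b): 51 < 55 [not met]
  The claimant does not carry Stage I.1.
The respondent prevails on this issue.
— Issue II —
At Stage II.1 the claimant must meet a preponderance (weight exceeds 55): on (d) the weight is 98 less the opposing 29 gives net 69, > 55, so (d) meets the standard; on (e) the weight is 62, > 55, so (e) meets the standard.
  Stage II.1 carried; the burden shifts to the respondent.
At Stage II.2 the respondent must meet a heightened civil standard (weight is at least 75): on (f) the weight is 75 less the opposing 1 gives net 74, < 75, so (f) does not meet the standard.
  Not every element is met, so the respondent fails to carry Stage II.2.
The claimant prevails on this issue.
— Issue III —
At Stage III.1 the claimant must meet a more-likely-than-not showing (weight is at least 49): on (g) the weight is 70 less the opposing 3 gives net 67, which does reach 49, so (g) meets the standard; on (h) the weight is 55, which does reach 49, so (h) meets the standard.
  Stage III.1 carried; the burden shifts to the respondent.
At Stage III.2 the respondent must meet any credible evidence (weight is at least 10): on (i) the weight is 3 less the opposing 8 gives net -5, < 10, so (i) does not meet the standard; on (j) the weight is 88 less the opposing 80 gives net 8, < 10, so (j) does not meet the standard.
  The respondent does not carry Stage III.2.
The claimant prevails on this issue.
Per-issue: Issue I → respondent; Issue II → claimant; Issue III → claimant. The claimant must prevail on every issue; overall, the respondent prevails.

respondent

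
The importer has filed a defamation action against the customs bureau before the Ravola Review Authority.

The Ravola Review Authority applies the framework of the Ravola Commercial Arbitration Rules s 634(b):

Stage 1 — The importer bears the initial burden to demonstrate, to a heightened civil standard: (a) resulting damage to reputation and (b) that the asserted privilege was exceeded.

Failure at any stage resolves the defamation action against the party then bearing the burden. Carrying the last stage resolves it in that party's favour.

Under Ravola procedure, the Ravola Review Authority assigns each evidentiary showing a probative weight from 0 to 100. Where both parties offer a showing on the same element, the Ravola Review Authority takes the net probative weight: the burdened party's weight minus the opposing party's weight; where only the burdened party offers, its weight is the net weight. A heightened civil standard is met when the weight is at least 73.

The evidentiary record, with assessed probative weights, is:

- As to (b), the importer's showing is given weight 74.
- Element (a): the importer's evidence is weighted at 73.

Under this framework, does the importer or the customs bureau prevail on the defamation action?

importer

Stage 1 — burden on importer; standard: a heightened civil standard (weight is at least 73).
    (a): 73 ≥ 73 [met]
    (b): 74 ≥ 73 [met]
  The importer carries the last stage.
Every stage carried; the importer prevails.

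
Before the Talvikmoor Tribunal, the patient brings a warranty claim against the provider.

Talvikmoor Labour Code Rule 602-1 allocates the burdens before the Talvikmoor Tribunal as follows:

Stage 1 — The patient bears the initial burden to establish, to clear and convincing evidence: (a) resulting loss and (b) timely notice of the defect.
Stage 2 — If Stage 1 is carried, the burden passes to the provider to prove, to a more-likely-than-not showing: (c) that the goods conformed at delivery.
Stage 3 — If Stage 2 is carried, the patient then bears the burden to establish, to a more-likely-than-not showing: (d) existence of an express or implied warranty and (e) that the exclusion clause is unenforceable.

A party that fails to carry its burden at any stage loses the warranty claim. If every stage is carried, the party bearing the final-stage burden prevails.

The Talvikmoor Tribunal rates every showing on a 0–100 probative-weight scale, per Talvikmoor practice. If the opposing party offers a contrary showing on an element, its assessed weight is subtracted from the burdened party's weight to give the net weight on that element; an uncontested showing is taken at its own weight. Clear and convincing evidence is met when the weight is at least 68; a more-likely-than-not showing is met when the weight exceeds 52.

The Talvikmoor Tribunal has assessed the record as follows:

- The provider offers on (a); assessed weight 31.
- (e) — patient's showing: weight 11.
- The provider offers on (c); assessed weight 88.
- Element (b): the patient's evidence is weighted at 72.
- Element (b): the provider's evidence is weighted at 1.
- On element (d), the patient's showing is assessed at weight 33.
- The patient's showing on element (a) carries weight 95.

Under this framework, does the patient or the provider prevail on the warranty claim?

Stage 1 (patient, clear and convincing evidence, weight is at least 68): (a) net 95−31=64 < 68 — fails; (b) net 72−1=71 ≥ 68 — meets.
  Not every element is met, so the patient fails to carry Stage 1.
The analysis ends at Stage 1; the provider prevails.

provider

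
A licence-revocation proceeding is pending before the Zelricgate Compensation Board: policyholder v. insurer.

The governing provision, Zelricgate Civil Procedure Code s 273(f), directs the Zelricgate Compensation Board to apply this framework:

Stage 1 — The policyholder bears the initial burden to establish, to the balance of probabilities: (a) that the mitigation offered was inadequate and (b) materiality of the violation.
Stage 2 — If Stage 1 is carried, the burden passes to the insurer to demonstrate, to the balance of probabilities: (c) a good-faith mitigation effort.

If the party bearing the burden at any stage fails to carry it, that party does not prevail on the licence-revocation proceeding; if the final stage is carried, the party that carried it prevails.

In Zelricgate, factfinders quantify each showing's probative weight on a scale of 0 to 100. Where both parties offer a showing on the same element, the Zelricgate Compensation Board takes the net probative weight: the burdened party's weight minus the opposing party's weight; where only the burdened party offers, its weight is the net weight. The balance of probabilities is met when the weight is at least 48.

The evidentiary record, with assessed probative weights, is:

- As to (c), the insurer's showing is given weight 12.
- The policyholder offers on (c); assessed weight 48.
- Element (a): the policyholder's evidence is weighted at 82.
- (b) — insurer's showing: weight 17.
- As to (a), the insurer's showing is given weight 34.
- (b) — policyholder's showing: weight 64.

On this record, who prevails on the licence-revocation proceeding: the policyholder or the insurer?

At Stage 1 the policyholder must meet the balance of probabilities (weight is at least 48): on (a) the weight is 82 less the opposing 34 gives net 48, which does reach 48, so (a) meets the standard; on (b) the weight is 64 less the opposing 17 gives net 47, which does not reach 48, so (b) does not meet the standard.
  The policyholder does not carry Stage 1.
So the insurer prevails.

insurer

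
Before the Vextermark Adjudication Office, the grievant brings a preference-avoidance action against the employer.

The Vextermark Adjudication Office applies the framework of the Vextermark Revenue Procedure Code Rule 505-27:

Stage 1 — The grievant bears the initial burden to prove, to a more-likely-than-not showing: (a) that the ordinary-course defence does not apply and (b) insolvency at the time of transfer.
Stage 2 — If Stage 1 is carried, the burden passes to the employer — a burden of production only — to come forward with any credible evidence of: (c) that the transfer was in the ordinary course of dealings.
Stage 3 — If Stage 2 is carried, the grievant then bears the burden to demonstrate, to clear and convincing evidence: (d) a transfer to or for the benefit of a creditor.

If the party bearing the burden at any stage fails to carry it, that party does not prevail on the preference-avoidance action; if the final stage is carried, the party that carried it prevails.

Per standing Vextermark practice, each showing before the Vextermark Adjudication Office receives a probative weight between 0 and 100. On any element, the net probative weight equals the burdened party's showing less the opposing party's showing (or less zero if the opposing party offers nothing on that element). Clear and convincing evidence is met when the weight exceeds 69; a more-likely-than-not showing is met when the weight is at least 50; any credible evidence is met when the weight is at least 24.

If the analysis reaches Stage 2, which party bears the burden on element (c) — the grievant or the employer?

Stage 2's rule assigns the burden to the employer (to any credible evidence).

employer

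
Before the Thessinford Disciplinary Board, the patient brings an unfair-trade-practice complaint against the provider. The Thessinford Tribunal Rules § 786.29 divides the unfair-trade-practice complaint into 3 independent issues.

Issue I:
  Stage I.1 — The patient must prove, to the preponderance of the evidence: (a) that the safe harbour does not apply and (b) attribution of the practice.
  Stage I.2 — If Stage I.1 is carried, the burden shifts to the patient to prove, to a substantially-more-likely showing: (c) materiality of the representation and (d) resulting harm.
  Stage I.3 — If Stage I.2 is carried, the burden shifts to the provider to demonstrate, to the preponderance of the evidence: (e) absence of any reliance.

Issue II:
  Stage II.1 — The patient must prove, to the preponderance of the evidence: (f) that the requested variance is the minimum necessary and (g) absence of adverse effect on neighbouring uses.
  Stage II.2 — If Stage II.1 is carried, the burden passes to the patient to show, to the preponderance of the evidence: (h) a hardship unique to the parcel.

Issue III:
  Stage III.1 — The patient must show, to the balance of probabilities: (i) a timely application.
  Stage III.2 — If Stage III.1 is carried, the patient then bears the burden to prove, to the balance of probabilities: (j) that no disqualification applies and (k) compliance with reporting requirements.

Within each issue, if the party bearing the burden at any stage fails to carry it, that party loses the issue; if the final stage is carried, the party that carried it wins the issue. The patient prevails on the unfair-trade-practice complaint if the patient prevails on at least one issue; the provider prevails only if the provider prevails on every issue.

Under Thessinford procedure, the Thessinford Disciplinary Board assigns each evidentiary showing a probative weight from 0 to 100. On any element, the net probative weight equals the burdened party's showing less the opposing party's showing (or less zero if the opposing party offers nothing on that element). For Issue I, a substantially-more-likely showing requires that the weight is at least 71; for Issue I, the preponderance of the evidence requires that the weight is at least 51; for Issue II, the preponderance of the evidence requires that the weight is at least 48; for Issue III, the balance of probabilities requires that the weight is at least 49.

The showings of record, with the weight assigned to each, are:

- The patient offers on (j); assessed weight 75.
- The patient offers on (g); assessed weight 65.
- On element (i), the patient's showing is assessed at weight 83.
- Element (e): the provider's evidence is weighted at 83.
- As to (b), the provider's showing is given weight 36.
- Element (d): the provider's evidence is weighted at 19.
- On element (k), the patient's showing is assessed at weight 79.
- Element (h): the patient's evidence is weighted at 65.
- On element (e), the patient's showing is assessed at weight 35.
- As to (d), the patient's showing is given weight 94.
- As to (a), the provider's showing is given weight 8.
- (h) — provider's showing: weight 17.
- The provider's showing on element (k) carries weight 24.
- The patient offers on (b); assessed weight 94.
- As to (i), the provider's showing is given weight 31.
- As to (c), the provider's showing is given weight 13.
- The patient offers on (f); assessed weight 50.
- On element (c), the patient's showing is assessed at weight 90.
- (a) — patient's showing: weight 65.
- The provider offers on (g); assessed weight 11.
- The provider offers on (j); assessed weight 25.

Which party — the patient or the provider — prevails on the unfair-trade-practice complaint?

patient

— Issue I —
At Stage I.1 the patient must meet the preponderance of the evidence (weight is at least 51): on (a) the weight is 65 less the opposing 8 gives net 57, which does reach 51, so (a) meets the standard; on (b) the weight is 94 less the opposing 36 gives net 58, ≥ 51, so (b) meets the standard.
  Stage I.1 is satisfied; the patient continues to bear the burden.
At Stage I.2 the patient must meet a substantially-more-likely showing (weight is at least 71): on (c) the weight is 90 less the opposing 13 gives net 77, ≥ 71, so (c) meets the standard; on (d) the weight is 94 less the opposing 19 gives net 75, which does reach 71, so (d) meets the standard.
  All elements met. The burden passes to the provider.
At Stage I.3 the provider must meet the preponderance of the evidence (weight is at least 51): on (e) the weight is 83 less the opposing 35 gives net 48, which does not reach 51, so (e) does not meet the standard.
  Not every element is met, so the provider fails to carry Stage I.3.
The analysis ends at Stage I.3; the patient prevails on this issue.
— Issue II —
Stage II.1 — burden on patient; standard: the preponderance of the evidence (weight is at least 48).
    (f): 50 ≥ 48 [met]
    (g): 65 − 11 = 54 ≥ 48 [met]
  Stage II.1 carried; the burden remains with the patient.
Stage II.2 — burden on patient; standard: the preponderance of the evidence (weight is at least 48).
    (h): 65 − 17 = 48 ≥ 48 [met]
  The patient carries the last stage.
All stages carried — the patient prevails on this issue.
— Issue III —
At Stage III.1 the patient must meet the balance of probabilities (weight is at least 49): on (i) the weight is 83 less the opposing 31 gives net 52, ≥ 49, so (i) meets the standard.
  All elements met. The patient retains the burden for Stage III.2.
At Stage III.2 the patient must meet the balance of probabilities (weight is at least 49): on (j) the weight is 75 less the opposing 25 gives net 50, which does reach 49, so (j) meets the standard; on (k) the weight is 79 less the opposing 24 gives net 55, ≥ 49, so (k) meets the standard.
  Stage III.2 carried; the final stage is satisfied.
All stages carried — the patient prevails on this issue.
Per-issue: Issue I → patient; Issue II → patient; Issue III → patient. The patient must prevail on at least one issue; overall, the patient prevails.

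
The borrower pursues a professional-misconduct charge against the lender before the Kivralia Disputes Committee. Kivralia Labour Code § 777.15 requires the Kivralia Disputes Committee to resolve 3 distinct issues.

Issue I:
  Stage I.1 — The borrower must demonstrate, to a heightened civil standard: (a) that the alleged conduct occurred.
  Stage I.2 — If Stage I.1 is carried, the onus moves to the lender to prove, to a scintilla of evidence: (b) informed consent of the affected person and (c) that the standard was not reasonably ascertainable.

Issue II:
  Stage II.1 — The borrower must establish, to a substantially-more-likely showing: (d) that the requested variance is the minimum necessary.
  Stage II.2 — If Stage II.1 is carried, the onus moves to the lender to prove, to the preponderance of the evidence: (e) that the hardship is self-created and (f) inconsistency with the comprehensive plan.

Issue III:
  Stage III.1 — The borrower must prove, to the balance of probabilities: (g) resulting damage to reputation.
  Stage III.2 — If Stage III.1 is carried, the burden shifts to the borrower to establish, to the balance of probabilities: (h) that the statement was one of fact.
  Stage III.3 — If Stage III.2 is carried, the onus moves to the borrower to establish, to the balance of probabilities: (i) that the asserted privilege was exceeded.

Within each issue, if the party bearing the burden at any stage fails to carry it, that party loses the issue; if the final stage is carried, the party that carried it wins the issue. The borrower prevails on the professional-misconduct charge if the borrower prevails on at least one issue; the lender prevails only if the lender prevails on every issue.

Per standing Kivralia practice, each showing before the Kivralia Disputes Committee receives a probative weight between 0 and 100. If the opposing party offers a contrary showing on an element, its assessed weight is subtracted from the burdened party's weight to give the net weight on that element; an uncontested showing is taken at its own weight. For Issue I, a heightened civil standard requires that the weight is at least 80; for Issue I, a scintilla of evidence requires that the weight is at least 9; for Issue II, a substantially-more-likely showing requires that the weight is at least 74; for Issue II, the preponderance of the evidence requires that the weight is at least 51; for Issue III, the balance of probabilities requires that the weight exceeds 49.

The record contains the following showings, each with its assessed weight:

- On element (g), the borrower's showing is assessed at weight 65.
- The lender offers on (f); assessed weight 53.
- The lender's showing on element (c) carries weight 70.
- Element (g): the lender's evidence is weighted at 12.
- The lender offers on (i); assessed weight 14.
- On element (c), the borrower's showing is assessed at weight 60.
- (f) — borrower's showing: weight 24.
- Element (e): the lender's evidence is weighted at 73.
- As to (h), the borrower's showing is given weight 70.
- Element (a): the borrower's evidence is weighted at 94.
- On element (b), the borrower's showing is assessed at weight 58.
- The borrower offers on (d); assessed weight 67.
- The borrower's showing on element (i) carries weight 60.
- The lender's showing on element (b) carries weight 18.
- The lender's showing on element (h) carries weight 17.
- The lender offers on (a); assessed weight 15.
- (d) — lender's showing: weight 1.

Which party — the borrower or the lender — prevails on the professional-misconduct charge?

— Issue I —
At Stage I.1 the borrower must meet a heightened civil standard (weight is at least 80): on (a) the weight is 94 less the opposing 15 gives net 79, which does not reach 80, so (a) does not meet the standard.
  Stage I.1 not carried; the borrower fails its burden.
The analysis ends at Stage I.1; the lender prevails on this issue.
— Issue II —
Stage II.1 (borrower, a substantially-more-likely showing, weight is at least 74): (d) net 67−1=66 < 74 — fails.
  The borrower does not carry Stage II.1.
The analysis ends at Stage II.1; the lender prevails on this issue.
— Issue III —
At Stage III.1 the borrower must meet the balance of probabilities (weight exceeds 49): on (g) the weight is 65 less the opposing 12 gives net 53, which does exceed 49, so (g) meets the standard.
  Stage III.1 carried; the burden remains with the borrower.
At Stage III.2 the borrower must meet the balance of probabilities (weight exceeds 49): on (h) the weight is 70 less the opposing 17 gives net 53, > 49, so (h) meets the standard.
  Stage III.2 carried; the burden remains with the borrower.
At Stage III.3 the borrower must meet the balance of probabilities (weight exceeds 49): on (i) the weight is 60 less the opposing 14 gives net 46, ≤ 49, so (i) does not meet the standard.
  The borrower does not carry Stage III.3.
The analysis ends at Stage III.3; the lender prevails on this issue.
Per-issue: Issue I → lender; Issue II → lender; Issue III → lender. The borrower must prevail on at least one issue; overall, the lender prevails.

lender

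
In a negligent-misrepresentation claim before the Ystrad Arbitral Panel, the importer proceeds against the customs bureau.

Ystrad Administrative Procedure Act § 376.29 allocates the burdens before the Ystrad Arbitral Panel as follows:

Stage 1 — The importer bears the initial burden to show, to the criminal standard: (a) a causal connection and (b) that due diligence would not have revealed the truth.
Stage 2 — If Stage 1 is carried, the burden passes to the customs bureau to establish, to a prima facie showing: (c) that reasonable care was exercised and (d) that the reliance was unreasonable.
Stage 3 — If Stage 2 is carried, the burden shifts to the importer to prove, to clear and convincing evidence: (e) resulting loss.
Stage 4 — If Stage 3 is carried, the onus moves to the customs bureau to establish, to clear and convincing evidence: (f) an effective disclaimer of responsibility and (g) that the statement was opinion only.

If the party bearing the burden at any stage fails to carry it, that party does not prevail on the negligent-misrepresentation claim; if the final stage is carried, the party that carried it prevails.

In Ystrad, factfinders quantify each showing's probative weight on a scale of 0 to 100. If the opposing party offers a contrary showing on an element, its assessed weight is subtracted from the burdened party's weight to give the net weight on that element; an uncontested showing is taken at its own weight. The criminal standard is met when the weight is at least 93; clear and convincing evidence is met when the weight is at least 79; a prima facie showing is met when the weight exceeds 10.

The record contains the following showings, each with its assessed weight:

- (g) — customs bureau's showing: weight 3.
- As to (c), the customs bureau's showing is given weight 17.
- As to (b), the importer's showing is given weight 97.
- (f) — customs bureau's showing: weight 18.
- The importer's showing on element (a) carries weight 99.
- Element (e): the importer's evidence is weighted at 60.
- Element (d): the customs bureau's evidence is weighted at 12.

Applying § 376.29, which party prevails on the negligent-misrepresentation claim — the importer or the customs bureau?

At Stage 1 the importer must meet the criminal standard (weight is at least 93): on (a) the weight is 99, which does reach 93, so (a) meets the standard; on (b) the weight is 97, ≥ 93, so (b) meets the standard.
  All elements met. The burden passes to the customs bureau.
At Stage 2 the customs bureau must meet a prima facie showing (weight exceeds 10): on (c) the weight is 17, > 10, so (c) meets the standard; on (d) the weight is 12, which does exceed 10, so (d) meets the standard.
  Stage 2 carried; the burden shifts to the importer.
At Stage 3 the importer must meet clear and convincing evidence (weight is at least 79): on (e) the weight is 60, which does not reach 79, so (e) does not meet the standard.
  The importer does not carry Stage 3.
The customs bureau prevails.

customs bureau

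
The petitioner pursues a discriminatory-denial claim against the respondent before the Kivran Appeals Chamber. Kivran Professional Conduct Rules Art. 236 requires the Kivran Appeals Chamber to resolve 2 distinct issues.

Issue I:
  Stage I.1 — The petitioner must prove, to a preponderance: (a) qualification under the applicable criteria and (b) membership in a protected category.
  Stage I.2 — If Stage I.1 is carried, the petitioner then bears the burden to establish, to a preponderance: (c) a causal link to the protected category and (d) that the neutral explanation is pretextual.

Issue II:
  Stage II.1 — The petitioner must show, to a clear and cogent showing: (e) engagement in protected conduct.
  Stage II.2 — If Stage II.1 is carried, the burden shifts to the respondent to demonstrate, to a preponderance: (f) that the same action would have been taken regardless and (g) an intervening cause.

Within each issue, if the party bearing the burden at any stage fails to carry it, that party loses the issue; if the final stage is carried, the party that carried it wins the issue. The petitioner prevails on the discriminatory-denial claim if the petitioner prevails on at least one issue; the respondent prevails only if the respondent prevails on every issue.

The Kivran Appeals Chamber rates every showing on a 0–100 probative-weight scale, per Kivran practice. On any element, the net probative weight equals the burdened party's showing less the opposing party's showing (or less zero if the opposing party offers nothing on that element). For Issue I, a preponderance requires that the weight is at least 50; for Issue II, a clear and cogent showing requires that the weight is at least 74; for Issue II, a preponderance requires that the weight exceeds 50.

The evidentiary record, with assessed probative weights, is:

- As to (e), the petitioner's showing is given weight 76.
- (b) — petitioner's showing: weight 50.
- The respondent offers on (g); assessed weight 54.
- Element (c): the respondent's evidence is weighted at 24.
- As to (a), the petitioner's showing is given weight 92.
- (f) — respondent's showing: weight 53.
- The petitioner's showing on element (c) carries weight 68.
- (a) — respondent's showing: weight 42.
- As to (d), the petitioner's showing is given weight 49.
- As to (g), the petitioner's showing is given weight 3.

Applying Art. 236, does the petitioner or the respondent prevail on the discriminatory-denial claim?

— Issue I —
Stage I.1 (petitioner, a preponderance, weight is at least 50): (a) net 92−42=50 ≥ 50 — meets; (b) 50 ≥ 50 — meets.
  Stage I.1 is satisfied; the petitioner continues to bear the burden.
Stage I.2 (petitioner, a preponderance, weight is at least 50): (c) net 68−24=44 < 50 — fails; (d) 49 < 50 — fails.
  Not every element is met, so the petitioner fails to carry Stage I.2.
So the respondent prevails on this issue.
— Issue II —
Stage II.1 (petitioner, a clear and cogent showing, weight is at least 74): (e) 76 ≥ 74 — meets.
  Stage II.1 carried; the burden shifts to the respondent.
Stage II.2 (respondent, a preponderance, weight exceeds 50): (f) 53 > 50 — meets; (g) net 54−3=51 > 50 — meets.
  The respondent carries the last stage.
With every stage satisfied, the respondent prevails on this issue.
Per-issue: Issue I → respondent; Issue II → respondent. The petitioner must prevail on at least one issue; overall, the respondent prevails.

respondent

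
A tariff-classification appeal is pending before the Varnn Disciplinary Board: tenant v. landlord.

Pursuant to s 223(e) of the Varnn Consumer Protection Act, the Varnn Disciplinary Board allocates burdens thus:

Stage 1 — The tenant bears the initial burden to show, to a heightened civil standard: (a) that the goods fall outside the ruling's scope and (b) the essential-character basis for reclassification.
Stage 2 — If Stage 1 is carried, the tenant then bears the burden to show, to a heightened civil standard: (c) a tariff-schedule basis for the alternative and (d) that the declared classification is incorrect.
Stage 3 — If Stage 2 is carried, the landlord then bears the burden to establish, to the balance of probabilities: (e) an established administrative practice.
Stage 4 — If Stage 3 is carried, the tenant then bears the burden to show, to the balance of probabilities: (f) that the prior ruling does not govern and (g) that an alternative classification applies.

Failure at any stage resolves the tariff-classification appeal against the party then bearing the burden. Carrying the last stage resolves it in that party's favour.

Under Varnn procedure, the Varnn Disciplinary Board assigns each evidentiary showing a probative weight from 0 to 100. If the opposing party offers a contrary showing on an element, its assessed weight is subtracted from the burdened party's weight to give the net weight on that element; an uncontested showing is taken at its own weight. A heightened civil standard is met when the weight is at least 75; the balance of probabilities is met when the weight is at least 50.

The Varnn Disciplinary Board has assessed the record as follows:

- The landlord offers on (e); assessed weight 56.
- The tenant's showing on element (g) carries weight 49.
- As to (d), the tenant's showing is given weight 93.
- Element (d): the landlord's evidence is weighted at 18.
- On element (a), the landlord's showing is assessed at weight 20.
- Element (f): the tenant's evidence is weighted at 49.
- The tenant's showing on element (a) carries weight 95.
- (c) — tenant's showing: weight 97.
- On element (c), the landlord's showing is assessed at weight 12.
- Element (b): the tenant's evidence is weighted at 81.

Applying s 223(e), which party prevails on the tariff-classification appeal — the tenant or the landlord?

Stage 1 — burden on tenant; standard: a heightened civil standard (weight is at least 75).
    (a): 95 − 20 = 75 ≥ 75 [met]
    (b): 81 ≥ 75 [met]
  Stage 1 carried; the burden remains with the tenant.
Stage 2 — burden on tenant; standard: a heightened civil standard (weight is at least 75).
    (c): 97 − 12 = 85 ≥ 75 [met]
    (d): 93 − 18 = 75 ≥ 75 [met]
  Stage 2 is satisfied; the onus moves to the landlord.
Stage 3 — burden on landlord; standard: the balance of probabilities (weight is at least 50).
    (e): 56 ≥ 50 [met]
  The landlord carries Stage 3; the tenant now bears the burden.
Stage 4 — burden on tenant; standard: the balance of probabilities (weight is at least 50).
    (f): 49 < 50 [not met]
    (g): 49 < 50 [not met]
  Stage 4 not carried; the tenant fails its burden.
The landlord prevails.

landlord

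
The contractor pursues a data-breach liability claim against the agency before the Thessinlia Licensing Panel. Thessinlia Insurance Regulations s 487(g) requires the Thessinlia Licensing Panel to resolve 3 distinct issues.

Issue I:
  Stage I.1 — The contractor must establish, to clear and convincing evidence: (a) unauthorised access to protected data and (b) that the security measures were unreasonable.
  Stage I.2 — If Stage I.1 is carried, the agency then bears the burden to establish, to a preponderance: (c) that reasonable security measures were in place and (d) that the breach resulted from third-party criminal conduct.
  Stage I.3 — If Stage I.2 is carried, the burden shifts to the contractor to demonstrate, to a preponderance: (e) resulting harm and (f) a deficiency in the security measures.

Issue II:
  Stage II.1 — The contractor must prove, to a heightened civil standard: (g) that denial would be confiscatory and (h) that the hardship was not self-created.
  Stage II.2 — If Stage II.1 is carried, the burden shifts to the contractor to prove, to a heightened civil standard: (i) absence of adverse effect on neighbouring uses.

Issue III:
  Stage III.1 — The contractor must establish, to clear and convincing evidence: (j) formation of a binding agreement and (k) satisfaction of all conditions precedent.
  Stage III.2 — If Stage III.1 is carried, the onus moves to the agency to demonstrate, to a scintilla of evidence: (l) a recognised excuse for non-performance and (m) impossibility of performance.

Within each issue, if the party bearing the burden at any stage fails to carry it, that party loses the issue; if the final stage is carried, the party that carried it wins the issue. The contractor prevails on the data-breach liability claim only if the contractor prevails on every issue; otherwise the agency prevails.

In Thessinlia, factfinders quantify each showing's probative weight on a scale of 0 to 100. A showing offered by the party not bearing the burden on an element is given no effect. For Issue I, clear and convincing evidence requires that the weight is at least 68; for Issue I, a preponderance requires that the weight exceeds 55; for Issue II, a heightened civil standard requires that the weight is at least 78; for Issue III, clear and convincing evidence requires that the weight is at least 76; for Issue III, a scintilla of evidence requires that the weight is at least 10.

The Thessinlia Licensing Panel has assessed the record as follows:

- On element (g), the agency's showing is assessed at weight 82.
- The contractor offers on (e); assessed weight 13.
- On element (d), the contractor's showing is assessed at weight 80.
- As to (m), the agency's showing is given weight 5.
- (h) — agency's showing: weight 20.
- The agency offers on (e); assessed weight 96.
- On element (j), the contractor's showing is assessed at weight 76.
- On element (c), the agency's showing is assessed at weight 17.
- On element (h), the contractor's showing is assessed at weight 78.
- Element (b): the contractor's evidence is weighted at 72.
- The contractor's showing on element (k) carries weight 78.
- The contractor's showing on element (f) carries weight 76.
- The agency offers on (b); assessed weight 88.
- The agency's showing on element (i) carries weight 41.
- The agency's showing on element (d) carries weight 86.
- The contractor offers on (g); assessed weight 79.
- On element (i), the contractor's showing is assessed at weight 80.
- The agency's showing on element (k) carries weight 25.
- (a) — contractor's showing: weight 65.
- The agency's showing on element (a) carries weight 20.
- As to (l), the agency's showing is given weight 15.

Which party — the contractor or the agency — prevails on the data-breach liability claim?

agency

— Issue I —
Stage I.1 — burden on contractor; standard: clear and convincing evidence (weight is at least 68).
    (a): 65 (agency's 20 disregarded) < 68 [not met]
    (b): 72 (agency's 88 disregarded) ≥ 68 [met]
  Stage I.1 not carried; the contractor fails its burden.
So the agency prevails on this issue.
— Issue II —
Stage II.1 (contractor, a heightened civil standard, weight is at least 78): (g) 79 (agency's 82 disregarded) ≥ 78 — meets; (h) 78 (agency's 20 disregarded) ≥ 78 — meets.
  Stage II.1 is satisfied; the contractor continues to bear the burden.
Stage II.2 (contractor, a heightened civil standard, weight is at least 78): (i) 80 (agency's 41 disregarded) ≥ 78 — meets.
  Stage II.2 carried; the final stage is satisfied.
All stages carried — the contractor prevails on this issue.
— Issue III —
At Stage III.1 the contractor must meet clear and convincing evidence (weight is at least 76): on (j) the weight is 76, ≥ 76, so (j) meets the standard; on (k) the weight is 78 (the agency's 25 is given no effect), ≥ 76, so (k) meets the standard.
  Stage III.1 carried; the burden shifts to the agency.
At Stage III.2 the agency must meet a scintilla of evidence (weight is at least 10): on (l) the weight is 15, which does reach 10, so (l) meets the standard; on (m) the weight is 5, < 10, so (m) does not meet the standard.
  Stage III.2 not carried; the agency fails its burden.
The analysis ends at Stage III.2; the contractor prevails on this issue.
Per-issue: Issue I → agency; Issue II → contractor; Issue III → contractor. The contractor must prevail on every issue; overall, the agency prevails.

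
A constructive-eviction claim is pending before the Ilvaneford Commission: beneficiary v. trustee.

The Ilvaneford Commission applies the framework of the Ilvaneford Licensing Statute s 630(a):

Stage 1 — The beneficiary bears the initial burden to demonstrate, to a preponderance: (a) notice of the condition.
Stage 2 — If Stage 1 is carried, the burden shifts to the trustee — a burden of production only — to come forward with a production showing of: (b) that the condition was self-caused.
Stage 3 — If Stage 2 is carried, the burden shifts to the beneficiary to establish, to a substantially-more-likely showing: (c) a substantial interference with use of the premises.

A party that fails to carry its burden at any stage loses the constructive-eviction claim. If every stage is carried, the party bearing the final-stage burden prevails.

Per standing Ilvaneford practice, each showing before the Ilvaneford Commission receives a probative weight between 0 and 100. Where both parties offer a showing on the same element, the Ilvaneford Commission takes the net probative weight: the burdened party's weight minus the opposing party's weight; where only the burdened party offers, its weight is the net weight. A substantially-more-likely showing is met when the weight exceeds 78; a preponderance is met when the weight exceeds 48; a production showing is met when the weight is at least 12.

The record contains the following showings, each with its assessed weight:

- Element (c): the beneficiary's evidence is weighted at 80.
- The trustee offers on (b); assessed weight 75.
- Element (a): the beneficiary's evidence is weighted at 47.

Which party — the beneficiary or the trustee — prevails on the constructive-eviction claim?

trustee

Stage 1 — burden on beneficiary; standard: a preponderance (weight exceeds 48).
    (a): 47 ≤ 48 [not met]
  The beneficiary does not carry Stage 1.
So the trustee prevails.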